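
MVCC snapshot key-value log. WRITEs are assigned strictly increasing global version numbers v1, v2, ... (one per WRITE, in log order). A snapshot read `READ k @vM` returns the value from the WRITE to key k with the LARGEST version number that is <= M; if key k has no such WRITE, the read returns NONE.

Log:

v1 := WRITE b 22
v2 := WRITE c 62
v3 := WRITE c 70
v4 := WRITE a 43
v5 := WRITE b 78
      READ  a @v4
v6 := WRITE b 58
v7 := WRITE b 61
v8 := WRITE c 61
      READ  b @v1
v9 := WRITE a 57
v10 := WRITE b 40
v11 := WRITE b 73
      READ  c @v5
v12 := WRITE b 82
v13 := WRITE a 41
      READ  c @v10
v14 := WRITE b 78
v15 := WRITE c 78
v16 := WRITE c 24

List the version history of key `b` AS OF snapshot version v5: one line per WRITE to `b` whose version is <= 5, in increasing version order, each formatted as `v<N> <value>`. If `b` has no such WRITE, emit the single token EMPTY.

Answer: v1 22
v5 78

Derivation:
Scan writes for key=b with version <= 5:
  v1 WRITE b 22 -> keep
  v2 WRITE c 62 -> skip
  v3 WRITE c 70 -> skip
  v4 WRITE a 43 -> skip
  v5 WRITE b 78 -> keep
  v6 WRITE b 58 -> drop (> snap)
  v7 WRITE b 61 -> drop (> snap)
  v8 WRITE c 61 -> skip
  v9 WRITE a 57 -> skip
  v10 WRITE b 40 -> drop (> snap)
  v11 WRITE b 73 -> drop (> snap)
  v12 WRITE b 82 -> drop (> snap)
  v13 WRITE a 41 -> skip
  v14 WRITE b 78 -> drop (> snap)
  v15 WRITE c 78 -> skip
  v16 WRITE c 24 -> skip
Collected: [(1, 22), (5, 78)]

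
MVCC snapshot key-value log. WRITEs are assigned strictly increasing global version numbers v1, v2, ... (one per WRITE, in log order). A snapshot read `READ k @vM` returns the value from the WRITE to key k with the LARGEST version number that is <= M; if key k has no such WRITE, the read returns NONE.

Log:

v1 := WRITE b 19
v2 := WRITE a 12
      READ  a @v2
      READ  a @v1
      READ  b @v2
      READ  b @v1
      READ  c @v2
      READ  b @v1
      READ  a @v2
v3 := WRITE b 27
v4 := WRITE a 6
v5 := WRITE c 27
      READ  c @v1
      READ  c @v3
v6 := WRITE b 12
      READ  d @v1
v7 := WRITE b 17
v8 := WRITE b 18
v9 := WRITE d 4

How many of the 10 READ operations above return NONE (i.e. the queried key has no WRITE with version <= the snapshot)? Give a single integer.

v1: WRITE b=19  (b history now [(1, 19)])
v2: WRITE a=12  (a history now [(2, 12)])
READ a @v2: history=[(2, 12)] -> pick v2 -> 12
READ a @v1: history=[(2, 12)] -> no version <= 1 -> NONE
READ b @v2: history=[(1, 19)] -> pick v1 -> 19
READ b @v1: history=[(1, 19)] -> pick v1 -> 19
READ c @v2: history=[] -> no version <= 2 -> NONE
READ b @v1: history=[(1, 19)] -> pick v1 -> 19
READ a @v2: history=[(2, 12)] -> pick v2 -> 12
v3: WRITE b=27  (b history now [(1, 19), (3, 27)])
v4: WRITE a=6  (a history now [(2, 12), (4, 6)])
v5: WRITE c=27  (c history now [(5, 27)])
READ c @v1: history=[(5, 27)] -> no version <= 1 -> NONE
READ c @v3: history=[(5, 27)] -> no version <= 3 -> NONE
v6: WRITE b=12  (b history now [(1, 19), (3, 27), (6, 12)])
READ d @v1: history=[] -> no version <= 1 -> NONE
v7: WRITE b=17  (b history now [(1, 19), (3, 27), (6, 12), (7, 17)])
v8: WRITE b=18  (b history now [(1, 19), (3, 27), (6, 12), (7, 17), (8, 18)])
v9: WRITE d=4  (d history now [(9, 4)])
Read results in order: ['12', 'NONE', '19', '19', 'NONE', '19', '12', 'NONE', 'NONE', 'NONE']
NONE count = 5

Answer: 5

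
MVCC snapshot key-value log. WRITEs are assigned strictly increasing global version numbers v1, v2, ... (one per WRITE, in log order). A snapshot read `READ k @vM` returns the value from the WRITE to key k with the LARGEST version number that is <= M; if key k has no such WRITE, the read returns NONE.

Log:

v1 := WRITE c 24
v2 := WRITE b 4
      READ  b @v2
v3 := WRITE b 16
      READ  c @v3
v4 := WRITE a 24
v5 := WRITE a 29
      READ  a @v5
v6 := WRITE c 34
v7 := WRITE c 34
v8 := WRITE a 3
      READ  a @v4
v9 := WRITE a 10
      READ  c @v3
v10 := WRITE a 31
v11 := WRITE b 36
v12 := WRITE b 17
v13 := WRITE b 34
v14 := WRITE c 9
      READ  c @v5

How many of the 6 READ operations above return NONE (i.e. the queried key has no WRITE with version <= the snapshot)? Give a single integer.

v1: WRITE c=24  (c history now [(1, 24)])
v2: WRITE b=4  (b history now [(2, 4)])
READ b @v2: history=[(2, 4)] -> pick v2 -> 4
v3: WRITE b=16  (b history now [(2, 4), (3, 16)])
READ c @v3: history=[(1, 24)] -> pick v1 -> 24
v4: WRITE a=24  (a history now [(4, 24)])
v5: WRITE a=29  (a history now [(4, 24), (5, 29)])
READ a @v5: history=[(4, 24), (5, 29)] -> pick v5 -> 29
v6: WRITE c=34  (c history now [(1, 24), (6, 34)])
v7: WRITE c=34  (c history now [(1, 24), (6, 34), (7, 34)])
v8: WRITE a=3  (a history now [(4, 24), (5, 29), (8, 3)])
READ a @v4: history=[(4, 24), (5, 29), (8, 3)] -> pick v4 -> 24
v9: WRITE a=10  (a history now [(4, 24), (5, 29), (8, 3), (9, 10)])
READ c @v3: history=[(1, 24), (6, 34), (7, 34)] -> pick v1 -> 24
v10: WRITE a=31  (a history now [(4, 24), (5, 29), (8, 3), (9, 10), (10, 31)])
v11: WRITE b=36  (b history now [(2, 4), (3, 16), (11, 36)])
v12: WRITE b=17  (b history now [(2, 4), (3, 16), (11, 36), (12, 17)])
v13: WRITE b=34  (b history now [(2, 4), (3, 16), (11, 36), (12, 17), (13, 34)])
v14: WRITE c=9  (c history now [(1, 24), (6, 34), (7, 34), (14, 9)])
READ c @v5: history=[(1, 24), (6, 34), (7, 34), (14, 9)] -> pick v1 -> 24
Read results in order: ['4', '24', '29', '24', '24', '24']
NONE count = 0

Answer: 0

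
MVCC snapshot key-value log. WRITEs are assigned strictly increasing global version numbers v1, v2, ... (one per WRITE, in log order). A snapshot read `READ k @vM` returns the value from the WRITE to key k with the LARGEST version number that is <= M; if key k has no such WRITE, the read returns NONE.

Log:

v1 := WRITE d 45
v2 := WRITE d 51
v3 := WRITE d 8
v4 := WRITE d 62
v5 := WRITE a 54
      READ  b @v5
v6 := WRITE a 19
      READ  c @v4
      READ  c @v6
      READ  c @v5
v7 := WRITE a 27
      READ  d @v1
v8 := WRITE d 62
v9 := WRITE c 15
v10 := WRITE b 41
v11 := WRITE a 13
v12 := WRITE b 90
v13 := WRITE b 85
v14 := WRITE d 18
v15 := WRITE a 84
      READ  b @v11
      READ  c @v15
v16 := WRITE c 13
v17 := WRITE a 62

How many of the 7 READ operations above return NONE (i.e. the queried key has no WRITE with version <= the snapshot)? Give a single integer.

Answer: 4

Derivation:
v1: WRITE d=45  (d history now [(1, 45)])
v2: WRITE d=51  (d history now [(1, 45), (2, 51)])
v3: WRITE d=8  (d history now [(1, 45), (2, 51), (3, 8)])
v4: WRITE d=62  (d history now [(1, 45), (2, 51), (3, 8), (4, 62)])
v5: WRITE a=54  (a history now [(5, 54)])
READ b @v5: history=[] -> no version <= 5 -> NONE
v6: WRITE a=19  (a history now [(5, 54), (6, 19)])
READ c @v4: history=[] -> no version <= 4 -> NONE
READ c @v6: history=[] -> no version <= 6 -> NONE
READ c @v5: history=[] -> no version <= 5 -> NONE
v7: WRITE a=27  (a history now [(5, 54), (6, 19), (7, 27)])
READ d @v1: history=[(1, 45), (2, 51), (3, 8), (4, 62)] -> pick v1 -> 45
v8: WRITE d=62  (d history now [(1, 45), (2, 51), (3, 8), (4, 62), (8, 62)])
v9: WRITE c=15  (c history now [(9, 15)])
v10: WRITE b=41  (b history now [(10, 41)])
v11: WRITE a=13  (a history now [(5, 54), (6, 19), (7, 27), (11, 13)])
v12: WRITE b=90  (b history now [(10, 41), (12, 90)])
v13: WRITE b=85  (b history now [(10, 41), (12, 90), (13, 85)])
v14: WRITE d=18  (d history now [(1, 45), (2, 51), (3, 8), (4, 62), (8, 62), (14, 18)])
v15: WRITE a=84  (a history now [(5, 54), (6, 19), (7, 27), (11, 13), (15, 84)])
READ b @v11: history=[(10, 41), (12, 90), (13, 85)] -> pick v10 -> 41
READ c @v15: history=[(9, 15)] -> pick v9 -> 15
v16: WRITE c=13  (c history now [(9, 15), (16, 13)])
v17: WRITE a=62  (a history now [(5, 54), (6, 19), (7, 27), (11, 13), (15, 84), (17, 62)])
Read results in order: ['NONE', 'NONE', 'NONE', 'NONE', '45', '41', '15']
NONE count = 4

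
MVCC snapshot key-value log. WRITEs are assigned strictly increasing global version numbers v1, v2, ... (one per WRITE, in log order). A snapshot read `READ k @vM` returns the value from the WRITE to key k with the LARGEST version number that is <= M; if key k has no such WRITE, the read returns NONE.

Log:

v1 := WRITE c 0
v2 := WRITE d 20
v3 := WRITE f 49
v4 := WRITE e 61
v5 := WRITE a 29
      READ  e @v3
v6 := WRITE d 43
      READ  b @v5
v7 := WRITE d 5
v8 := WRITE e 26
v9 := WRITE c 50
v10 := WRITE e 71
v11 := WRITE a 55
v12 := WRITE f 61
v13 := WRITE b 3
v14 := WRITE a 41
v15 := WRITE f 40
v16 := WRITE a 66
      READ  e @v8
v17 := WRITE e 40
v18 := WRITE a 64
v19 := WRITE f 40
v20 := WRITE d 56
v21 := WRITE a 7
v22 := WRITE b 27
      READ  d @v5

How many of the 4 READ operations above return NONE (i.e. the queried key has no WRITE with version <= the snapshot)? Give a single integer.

v1: WRITE c=0  (c history now [(1, 0)])
v2: WRITE d=20  (d history now [(2, 20)])
v3: WRITE f=49  (f history now [(3, 49)])
v4: WRITE e=61  (e history now [(4, 61)])
v5: WRITE a=29  (a history now [(5, 29)])
READ e @v3: history=[(4, 61)] -> no version <= 3 -> NONE
v6: WRITE d=43  (d history now [(2, 20), (6, 43)])
READ b @v5: history=[] -> no version <= 5 -> NONE
v7: WRITE d=5  (d history now [(2, 20), (6, 43), (7, 5)])
v8: WRITE e=26  (e history now [(4, 61), (8, 26)])
v9: WRITE c=50  (c history now [(1, 0), (9, 50)])
v10: WRITE e=71  (e history now [(4, 61), (8, 26), (10, 71)])
v11: WRITE a=55  (a history now [(5, 29), (11, 55)])
v12: WRITE f=61  (f history now [(3, 49), (12, 61)])
v13: WRITE b=3  (b history now [(13, 3)])
v14: WRITE a=41  (a history now [(5, 29), (11, 55), (14, 41)])
v15: WRITE f=40  (f history now [(3, 49), (12, 61), (15, 40)])
v16: WRITE a=66  (a history now [(5, 29), (11, 55), (14, 41), (16, 66)])
READ e @v8: history=[(4, 61), (8, 26), (10, 71)] -> pick v8 -> 26
v17: WRITE e=40  (e history now [(4, 61), (8, 26), (10, 71), (17, 40)])
v18: WRITE a=64  (a history now [(5, 29), (11, 55), (14, 41), (16, 66), (18, 64)])
v19: WRITE f=40  (f history now [(3, 49), (12, 61), (15, 40), (19, 40)])
v20: WRITE d=56  (d history now [(2, 20), (6, 43), (7, 5), (20, 56)])
v21: WRITE a=7  (a history now [(5, 29), (11, 55), (14, 41), (16, 66), (18, 64), (21, 7)])
v22: WRITE b=27  (b history now [(13, 3), (22, 27)])
READ d @v5: history=[(2, 20), (6, 43), (7, 5), (20, 56)] -> pick v2 -> 20
Read results in order: ['NONE', 'NONE', '26', '20']
NONE count = 2

Answer: 2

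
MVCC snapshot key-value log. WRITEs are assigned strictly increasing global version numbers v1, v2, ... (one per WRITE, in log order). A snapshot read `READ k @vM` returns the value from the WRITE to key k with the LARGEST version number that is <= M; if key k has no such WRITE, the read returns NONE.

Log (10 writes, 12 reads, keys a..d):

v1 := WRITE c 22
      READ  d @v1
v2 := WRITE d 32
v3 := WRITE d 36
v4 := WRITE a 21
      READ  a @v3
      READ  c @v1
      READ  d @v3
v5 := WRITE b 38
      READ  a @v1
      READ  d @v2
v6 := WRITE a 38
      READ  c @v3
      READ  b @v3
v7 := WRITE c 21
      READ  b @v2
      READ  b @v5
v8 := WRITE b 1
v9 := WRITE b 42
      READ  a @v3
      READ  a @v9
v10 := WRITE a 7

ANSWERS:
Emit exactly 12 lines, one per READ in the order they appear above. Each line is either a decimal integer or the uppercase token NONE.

v1: WRITE c=22  (c history now [(1, 22)])
READ d @v1: history=[] -> no version <= 1 -> NONE
v2: WRITE d=32  (d history now [(2, 32)])
v3: WRITE d=36  (d history now [(2, 32), (3, 36)])
v4: WRITE a=21  (a history now [(4, 21)])
READ a @v3: history=[(4, 21)] -> no version <= 3 -> NONE
READ c @v1: history=[(1, 22)] -> pick v1 -> 22
READ d @v3: history=[(2, 32), (3, 36)] -> pick v3 -> 36
v5: WRITE b=38  (b history now [(5, 38)])
READ a @v1: history=[(4, 21)] -> no version <= 1 -> NONE
READ d @v2: history=[(2, 32), (3, 36)] -> pick v2 -> 32
v6: WRITE a=38  (a history now [(4, 21), (6, 38)])
READ c @v3: history=[(1, 22)] -> pick v1 -> 22
READ b @v3: history=[(5, 38)] -> no version <= 3 -> NONE
v7: WRITE c=21  (c history now [(1, 22), (7, 21)])
READ b @v2: history=[(5, 38)] -> no version <= 2 -> NONE
READ b @v5: history=[(5, 38)] -> pick v5 -> 38
v8: WRITE b=1  (b history now [(5, 38), (8, 1)])
v9: WRITE b=42  (b history now [(5, 38), (8, 1), (9, 42)])
READ a @v3: history=[(4, 21), (6, 38)] -> no version <= 3 -> NONE
READ a @v9: history=[(4, 21), (6, 38)] -> pick v6 -> 38
v10: WRITE a=7  (a history now [(4, 21), (6, 38), (10, 7)])

Answer: NONE
NONE
22
36
NONE
32
22
NONE
NONE
38
NONE
38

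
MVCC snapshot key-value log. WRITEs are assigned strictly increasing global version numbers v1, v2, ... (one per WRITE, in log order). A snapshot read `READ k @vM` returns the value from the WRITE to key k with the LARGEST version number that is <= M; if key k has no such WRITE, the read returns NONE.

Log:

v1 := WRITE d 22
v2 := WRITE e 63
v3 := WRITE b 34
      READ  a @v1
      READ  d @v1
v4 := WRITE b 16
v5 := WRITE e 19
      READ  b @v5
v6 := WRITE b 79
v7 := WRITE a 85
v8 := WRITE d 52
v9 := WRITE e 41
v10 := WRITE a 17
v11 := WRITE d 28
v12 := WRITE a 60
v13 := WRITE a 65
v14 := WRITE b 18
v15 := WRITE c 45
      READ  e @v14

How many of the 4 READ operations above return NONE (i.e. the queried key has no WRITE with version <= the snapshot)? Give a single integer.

Answer: 1

Derivation:
v1: WRITE d=22  (d history now [(1, 22)])
v2: WRITE e=63  (e history now [(2, 63)])
v3: WRITE b=34  (b history now [(3, 34)])
READ a @v1: history=[] -> no version <= 1 -> NONE
READ d @v1: history=[(1, 22)] -> pick v1 -> 22
v4: WRITE b=16  (b history now [(3, 34), (4, 16)])
v5: WRITE e=19  (e history now [(2, 63), (5, 19)])
READ b @v5: history=[(3, 34), (4, 16)] -> pick v4 -> 16
v6: WRITE b=79  (b history now [(3, 34), (4, 16), (6, 79)])
v7: WRITE a=85  (a history now [(7, 85)])
v8: WRITE d=52  (d history now [(1, 22), (8, 52)])
v9: WRITE e=41  (e history now [(2, 63), (5, 19), (9, 41)])
v10: WRITE a=17  (a history now [(7, 85), (10, 17)])
v11: WRITE d=28  (d history now [(1, 22), (8, 52), (11, 28)])
v12: WRITE a=60  (a history now [(7, 85), (10, 17), (12, 60)])
v13: WRITE a=65  (a history now [(7, 85), (10, 17), (12, 60), (13, 65)])
v14: WRITE b=18  (b history now [(3, 34), (4, 16), (6, 79), (14, 18)])
v15: WRITE c=45  (c history now [(15, 45)])
READ e @v14: history=[(2, 63), (5, 19), (9, 41)] -> pick v9 -> 41
Read results in order: ['NONE', '22', '16', '41']
NONE count = 1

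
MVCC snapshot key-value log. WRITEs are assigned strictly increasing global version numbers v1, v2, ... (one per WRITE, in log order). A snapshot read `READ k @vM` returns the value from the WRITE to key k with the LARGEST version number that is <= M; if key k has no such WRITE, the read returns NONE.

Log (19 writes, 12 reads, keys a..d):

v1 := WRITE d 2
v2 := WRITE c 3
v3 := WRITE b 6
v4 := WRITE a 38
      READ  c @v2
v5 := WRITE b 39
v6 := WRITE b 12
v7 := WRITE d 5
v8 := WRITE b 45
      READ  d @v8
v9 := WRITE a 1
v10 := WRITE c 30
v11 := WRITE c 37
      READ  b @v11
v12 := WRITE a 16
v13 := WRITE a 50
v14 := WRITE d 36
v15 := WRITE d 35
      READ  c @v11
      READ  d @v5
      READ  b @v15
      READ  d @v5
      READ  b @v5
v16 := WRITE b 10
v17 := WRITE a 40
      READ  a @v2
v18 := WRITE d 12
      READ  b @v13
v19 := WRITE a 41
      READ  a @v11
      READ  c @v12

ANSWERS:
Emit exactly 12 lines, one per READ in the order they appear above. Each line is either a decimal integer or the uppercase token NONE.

v1: WRITE d=2  (d history now [(1, 2)])
v2: WRITE c=3  (c history now [(2, 3)])
v3: WRITE b=6  (b history now [(3, 6)])
v4: WRITE a=38  (a history now [(4, 38)])
READ c @v2: history=[(2, 3)] -> pick v2 -> 3
v5: WRITE b=39  (b history now [(3, 6), (5, 39)])
v6: WRITE b=12  (b history now [(3, 6), (5, 39), (6, 12)])
v7: WRITE d=5  (d history now [(1, 2), (7, 5)])
v8: WRITE b=45  (b history now [(3, 6), (5, 39), (6, 12), (8, 45)])
READ d @v8: history=[(1, 2), (7, 5)] -> pick v7 -> 5
v9: WRITE a=1  (a history now [(4, 38), (9, 1)])
v10: WRITE c=30  (c history now [(2, 3), (10, 30)])
v11: WRITE c=37  (c history now [(2, 3), (10, 30), (11, 37)])
READ b @v11: history=[(3, 6), (5, 39), (6, 12), (8, 45)] -> pick v8 -> 45
v12: WRITE a=16  (a history now [(4, 38), (9, 1), (12, 16)])
v13: WRITE a=50  (a history now [(4, 38), (9, 1), (12, 16), (13, 50)])
v14: WRITE d=36  (d history now [(1, 2), (7, 5), (14, 36)])
v15: WRITE d=35  (d history now [(1, 2), (7, 5), (14, 36), (15, 35)])
READ c @v11: history=[(2, 3), (10, 30), (11, 37)] -> pick v11 -> 37
READ d @v5: history=[(1, 2), (7, 5), (14, 36), (15, 35)] -> pick v1 -> 2
READ b @v15: history=[(3, 6), (5, 39), (6, 12), (8, 45)] -> pick v8 -> 45
READ d @v5: history=[(1, 2), (7, 5), (14, 36), (15, 35)] -> pick v1 -> 2
READ b @v5: history=[(3, 6), (5, 39), (6, 12), (8, 45)] -> pick v5 -> 39
v16: WRITE b=10  (b history now [(3, 6), (5, 39), (6, 12), (8, 45), (16, 10)])
v17: WRITE a=40  (a history now [(4, 38), (9, 1), (12, 16), (13, 50), (17, 40)])
READ a @v2: history=[(4, 38), (9, 1), (12, 16), (13, 50), (17, 40)] -> no version <= 2 -> NONE
v18: WRITE d=12  (d history now [(1, 2), (7, 5), (14, 36), (15, 35), (18, 12)])
READ b @v13: history=[(3, 6), (5, 39), (6, 12), (8, 45), (16, 10)] -> pick v8 -> 45
v19: WRITE a=41  (a history now [(4, 38), (9, 1), (12, 16), (13, 50), (17, 40), (19, 41)])
READ a @v11: history=[(4, 38), (9, 1), (12, 16), (13, 50), (17, 40), (19, 41)] -> pick v9 -> 1
READ c @v12: history=[(2, 3), (10, 30), (11, 37)] -> pick v11 -> 37

Answer: 3
5
45
37
2
45
2
39
NONE
45
1
37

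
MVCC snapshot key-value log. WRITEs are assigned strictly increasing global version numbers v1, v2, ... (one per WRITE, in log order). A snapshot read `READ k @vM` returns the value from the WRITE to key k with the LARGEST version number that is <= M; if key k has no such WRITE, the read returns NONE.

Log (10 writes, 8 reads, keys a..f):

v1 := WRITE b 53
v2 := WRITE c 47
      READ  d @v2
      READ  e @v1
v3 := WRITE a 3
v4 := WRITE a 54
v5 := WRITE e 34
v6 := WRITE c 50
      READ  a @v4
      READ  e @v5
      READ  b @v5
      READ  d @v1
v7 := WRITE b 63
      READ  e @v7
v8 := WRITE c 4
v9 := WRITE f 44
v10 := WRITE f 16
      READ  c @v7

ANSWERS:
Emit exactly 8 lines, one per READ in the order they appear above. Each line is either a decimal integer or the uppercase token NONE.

v1: WRITE b=53  (b history now [(1, 53)])
v2: WRITE c=47  (c history now [(2, 47)])
READ d @v2: history=[] -> no version <= 2 -> NONE
READ e @v1: history=[] -> no version <= 1 -> NONE
v3: WRITE a=3  (a history now [(3, 3)])
v4: WRITE a=54  (a history now [(3, 3), (4, 54)])
v5: WRITE e=34  (e history now [(5, 34)])
v6: WRITE c=50  (c history now [(2, 47), (6, 50)])
READ a @v4: history=[(3, 3), (4, 54)] -> pick v4 -> 54
READ e @v5: history=[(5, 34)] -> pick v5 -> 34
READ b @v5: history=[(1, 53)] -> pick v1 -> 53
READ d @v1: history=[] -> no version <= 1 -> NONE
v7: WRITE b=63  (b history now [(1, 53), (7, 63)])
READ e @v7: history=[(5, 34)] -> pick v5 -> 34
v8: WRITE c=4  (c history now [(2, 47), (6, 50), (8, 4)])
v9: WRITE f=44  (f history now [(9, 44)])
v10: WRITE f=16  (f history now [(9, 44), (10, 16)])
READ c @v7: history=[(2, 47), (6, 50), (8, 4)] -> pick v6 -> 50

Answer: NONE
NONE
54
34
53
NONE
34
50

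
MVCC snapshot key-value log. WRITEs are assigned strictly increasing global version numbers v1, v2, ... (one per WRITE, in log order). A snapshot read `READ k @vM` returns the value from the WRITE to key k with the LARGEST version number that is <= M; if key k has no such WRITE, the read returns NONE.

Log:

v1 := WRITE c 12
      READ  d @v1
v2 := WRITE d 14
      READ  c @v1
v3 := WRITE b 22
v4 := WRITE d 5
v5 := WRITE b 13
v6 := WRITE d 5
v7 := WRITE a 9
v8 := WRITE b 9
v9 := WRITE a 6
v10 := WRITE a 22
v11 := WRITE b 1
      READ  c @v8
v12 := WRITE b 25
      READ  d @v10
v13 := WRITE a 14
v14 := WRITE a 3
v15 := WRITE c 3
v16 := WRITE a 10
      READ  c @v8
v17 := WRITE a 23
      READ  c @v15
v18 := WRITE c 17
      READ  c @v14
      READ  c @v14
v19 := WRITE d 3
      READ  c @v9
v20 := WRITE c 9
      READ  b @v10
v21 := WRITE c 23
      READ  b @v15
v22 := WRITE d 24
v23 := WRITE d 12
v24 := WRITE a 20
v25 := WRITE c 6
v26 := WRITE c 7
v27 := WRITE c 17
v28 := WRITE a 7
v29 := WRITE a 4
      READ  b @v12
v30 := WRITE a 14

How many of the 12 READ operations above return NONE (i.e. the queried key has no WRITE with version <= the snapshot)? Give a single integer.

v1: WRITE c=12  (c history now [(1, 12)])
READ d @v1: history=[] -> no version <= 1 -> NONE
v2: WRITE d=14  (d history now [(2, 14)])
READ c @v1: history=[(1, 12)] -> pick v1 -> 12
v3: WRITE b=22  (b history now [(3, 22)])
v4: WRITE d=5  (d history now [(2, 14), (4, 5)])
v5: WRITE b=13  (b history now [(3, 22), (5, 13)])
v6: WRITE d=5  (d history now [(2, 14), (4, 5), (6, 5)])
v7: WRITE a=9  (a history now [(7, 9)])
v8: WRITE b=9  (b history now [(3, 22), (5, 13), (8, 9)])
v9: WRITE a=6  (a history now [(7, 9), (9, 6)])
v10: WRITE a=22  (a history now [(7, 9), (9, 6), (10, 22)])
v11: WRITE b=1  (b history now [(3, 22), (5, 13), (8, 9), (11, 1)])
READ c @v8: history=[(1, 12)] -> pick v1 -> 12
v12: WRITE b=25  (b history now [(3, 22), (5, 13), (8, 9), (11, 1), (12, 25)])
READ d @v10: history=[(2, 14), (4, 5), (6, 5)] -> pick v6 -> 5
v13: WRITE a=14  (a history now [(7, 9), (9, 6), (10, 22), (13, 14)])
v14: WRITE a=3  (a history now [(7, 9), (9, 6), (10, 22), (13, 14), (14, 3)])
v15: WRITE c=3  (c history now [(1, 12), (15, 3)])
v16: WRITE a=10  (a history now [(7, 9), (9, 6), (10, 22), (13, 14), (14, 3), (16, 10)])
READ c @v8: history=[(1, 12), (15, 3)] -> pick v1 -> 12
v17: WRITE a=23  (a history now [(7, 9), (9, 6), (10, 22), (13, 14), (14, 3), (16, 10), (17, 23)])
READ c @v15: history=[(1, 12), (15, 3)] -> pick v15 -> 3
v18: WRITE c=17  (c history now [(1, 12), (15, 3), (18, 17)])
READ c @v14: history=[(1, 12), (15, 3), (18, 17)] -> pick v1 -> 12
READ c @v14: history=[(1, 12), (15, 3), (18, 17)] -> pick v1 -> 12
v19: WRITE d=3  (d history now [(2, 14), (4, 5), (6, 5), (19, 3)])
READ c @v9: history=[(1, 12), (15, 3), (18, 17)] -> pick v1 -> 12
v20: WRITE c=9  (c history now [(1, 12), (15, 3), (18, 17), (20, 9)])
READ b @v10: history=[(3, 22), (5, 13), (8, 9), (11, 1), (12, 25)] -> pick v8 -> 9
v21: WRITE c=23  (c history now [(1, 12), (15, 3), (18, 17), (20, 9), (21, 23)])
READ b @v15: history=[(3, 22), (5, 13), (8, 9), (11, 1), (12, 25)] -> pick v12 -> 25
v22: WRITE d=24  (d history now [(2, 14), (4, 5), (6, 5), (19, 3), (22, 24)])
v23: WRITE d=12  (d history now [(2, 14), (4, 5), (6, 5), (19, 3), (22, 24), (23, 12)])
v24: WRITE a=20  (a history now [(7, 9), (9, 6), (10, 22), (13, 14), (14, 3), (16, 10), (17, 23), (24, 20)])
v25: WRITE c=6  (c history now [(1, 12), (15, 3), (18, 17), (20, 9), (21, 23), (25, 6)])
v26: WRITE c=7  (c history now [(1, 12), (15, 3), (18, 17), (20, 9), (21, 23), (25, 6), (26, 7)])
v27: WRITE c=17  (c history now [(1, 12), (15, 3), (18, 17), (20, 9), (21, 23), (25, 6), (26, 7), (27, 17)])
v28: WRITE a=7  (a history now [(7, 9), (9, 6), (10, 22), (13, 14), (14, 3), (16, 10), (17, 23), (24, 20), (28, 7)])
v29: WRITE a=4  (a history now [(7, 9), (9, 6), (10, 22), (13, 14), (14, 3), (16, 10), (17, 23), (24, 20), (28, 7), (29, 4)])
READ b @v12: history=[(3, 22), (5, 13), (8, 9), (11, 1), (12, 25)] -> pick v12 -> 25
v30: WRITE a=14  (a history now [(7, 9), (9, 6), (10, 22), (13, 14), (14, 3), (16, 10), (17, 23), (24, 20), (28, 7), (29, 4), (30, 14)])
Read results in order: ['NONE', '12', '12', '5', '12', '3', '12', '12', '12', '9', '25', '25']
NONE count = 1

Answer: 1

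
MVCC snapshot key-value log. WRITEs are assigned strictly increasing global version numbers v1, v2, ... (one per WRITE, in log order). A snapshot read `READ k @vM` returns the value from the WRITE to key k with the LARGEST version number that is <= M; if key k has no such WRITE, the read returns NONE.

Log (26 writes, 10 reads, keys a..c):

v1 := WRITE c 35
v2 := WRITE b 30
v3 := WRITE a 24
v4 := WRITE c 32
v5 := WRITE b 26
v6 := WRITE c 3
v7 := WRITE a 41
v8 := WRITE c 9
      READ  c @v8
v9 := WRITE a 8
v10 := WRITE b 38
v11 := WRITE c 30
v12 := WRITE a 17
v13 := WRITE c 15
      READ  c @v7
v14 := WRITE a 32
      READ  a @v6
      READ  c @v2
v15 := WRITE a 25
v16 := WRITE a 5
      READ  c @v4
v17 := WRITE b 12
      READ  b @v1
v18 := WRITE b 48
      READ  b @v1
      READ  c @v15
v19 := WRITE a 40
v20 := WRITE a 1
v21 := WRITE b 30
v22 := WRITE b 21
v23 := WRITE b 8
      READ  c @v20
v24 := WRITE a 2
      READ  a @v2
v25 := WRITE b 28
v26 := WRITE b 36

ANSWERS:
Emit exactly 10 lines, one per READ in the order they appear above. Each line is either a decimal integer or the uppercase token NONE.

v1: WRITE c=35  (c history now [(1, 35)])
v2: WRITE b=30  (b history now [(2, 30)])
v3: WRITE a=24  (a history now [(3, 24)])
v4: WRITE c=32  (c history now [(1, 35), (4, 32)])
v5: WRITE b=26  (b history now [(2, 30), (5, 26)])
v6: WRITE c=3  (c history now [(1, 35), (4, 32), (6, 3)])
v7: WRITE a=41  (a history now [(3, 24), (7, 41)])
v8: WRITE c=9  (c history now [(1, 35), (4, 32), (6, 3), (8, 9)])
READ c @v8: history=[(1, 35), (4, 32), (6, 3), (8, 9)] -> pick v8 -> 9
v9: WRITE a=8  (a history now [(3, 24), (7, 41), (9, 8)])
v10: WRITE b=38  (b history now [(2, 30), (5, 26), (10, 38)])
v11: WRITE c=30  (c history now [(1, 35), (4, 32), (6, 3), (8, 9), (11, 30)])
v12: WRITE a=17  (a history now [(3, 24), (7, 41), (9, 8), (12, 17)])
v13: WRITE c=15  (c history now [(1, 35), (4, 32), (6, 3), (8, 9), (11, 30), (13, 15)])
READ c @v7: history=[(1, 35), (4, 32), (6, 3), (8, 9), (11, 30), (13, 15)] -> pick v6 -> 3
v14: WRITE a=32  (a history now [(3, 24), (7, 41), (9, 8), (12, 17), (14, 32)])
READ a @v6: history=[(3, 24), (7, 41), (9, 8), (12, 17), (14, 32)] -> pick v3 -> 24
READ c @v2: history=[(1, 35), (4, 32), (6, 3), (8, 9), (11, 30), (13, 15)] -> pick v1 -> 35
v15: WRITE a=25  (a history now [(3, 24), (7, 41), (9, 8), (12, 17), (14, 32), (15, 25)])
v16: WRITE a=5  (a history now [(3, 24), (7, 41), (9, 8), (12, 17), (14, 32), (15, 25), (16, 5)])
READ c @v4: history=[(1, 35), (4, 32), (6, 3), (8, 9), (11, 30), (13, 15)] -> pick v4 -> 32
v17: WRITE b=12  (b history now [(2, 30), (5, 26), (10, 38), (17, 12)])
READ b @v1: history=[(2, 30), (5, 26), (10, 38), (17, 12)] -> no version <= 1 -> NONE
v18: WRITE b=48  (b history now [(2, 30), (5, 26), (10, 38), (17, 12), (18, 48)])
READ b @v1: history=[(2, 30), (5, 26), (10, 38), (17, 12), (18, 48)] -> no version <= 1 -> NONE
READ c @v15: history=[(1, 35), (4, 32), (6, 3), (8, 9), (11, 30), (13, 15)] -> pick v13 -> 15
v19: WRITE a=40  (a history now [(3, 24), (7, 41), (9, 8), (12, 17), (14, 32), (15, 25), (16, 5), (19, 40)])
v20: WRITE a=1  (a history now [(3, 24), (7, 41), (9, 8), (12, 17), (14, 32), (15, 25), (16, 5), (19, 40), (20, 1)])
v21: WRITE b=30  (b history now [(2, 30), (5, 26), (10, 38), (17, 12), (18, 48), (21, 30)])
v22: WRITE b=21  (b history now [(2, 30), (5, 26), (10, 38), (17, 12), (18, 48), (21, 30), (22, 21)])
v23: WRITE b=8  (b history now [(2, 30), (5, 26), (10, 38), (17, 12), (18, 48), (21, 30), (22, 21), (23, 8)])
READ c @v20: history=[(1, 35), (4, 32), (6, 3), (8, 9), (11, 30), (13, 15)] -> pick v13 -> 15
v24: WRITE a=2  (a history now [(3, 24), (7, 41), (9, 8), (12, 17), (14, 32), (15, 25), (16, 5), (19, 40), (20, 1), (24, 2)])
READ a @v2: history=[(3, 24), (7, 41), (9, 8), (12, 17), (14, 32), (15, 25), (16, 5), (19, 40), (20, 1), (24, 2)] -> no version <= 2 -> NONE
v25: WRITE b=28  (b history now [(2, 30), (5, 26), (10, 38), (17, 12), (18, 48), (21, 30), (22, 21), (23, 8), (25, 28)])
v26: WRITE b=36  (b history now [(2, 30), (5, 26), (10, 38), (17, 12), (18, 48), (21, 30), (22, 21), (23, 8), (25, 28), (26, 36)])

Answer: 9
3
24
35
32
NONE
NONE
15
15
NONE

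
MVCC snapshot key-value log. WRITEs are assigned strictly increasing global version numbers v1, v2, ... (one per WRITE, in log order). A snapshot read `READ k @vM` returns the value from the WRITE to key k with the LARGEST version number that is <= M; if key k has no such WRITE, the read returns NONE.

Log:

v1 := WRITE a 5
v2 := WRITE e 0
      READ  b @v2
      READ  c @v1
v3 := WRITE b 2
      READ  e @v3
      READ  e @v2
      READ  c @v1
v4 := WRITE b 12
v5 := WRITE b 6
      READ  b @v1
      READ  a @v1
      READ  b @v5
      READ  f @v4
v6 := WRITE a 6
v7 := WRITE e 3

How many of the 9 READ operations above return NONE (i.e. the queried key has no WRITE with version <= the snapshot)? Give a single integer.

Answer: 5

Derivation:
v1: WRITE a=5  (a history now [(1, 5)])
v2: WRITE e=0  (e history now [(2, 0)])
READ b @v2: history=[] -> no version <= 2 -> NONE
READ c @v1: history=[] -> no version <= 1 -> NONE
v3: WRITE b=2  (b history now [(3, 2)])
READ e @v3: history=[(2, 0)] -> pick v2 -> 0
READ e @v2: history=[(2, 0)] -> pick v2 -> 0
READ c @v1: history=[] -> no version <= 1 -> NONE
v4: WRITE b=12  (b history now [(3, 2), (4, 12)])
v5: WRITE b=6  (b history now [(3, 2), (4, 12), (5, 6)])
READ b @v1: history=[(3, 2), (4, 12), (5, 6)] -> no version <= 1 -> NONE
READ a @v1: history=[(1, 5)] -> pick v1 -> 5
READ b @v5: history=[(3, 2), (4, 12), (5, 6)] -> pick v5 -> 6
READ f @v4: history=[] -> no version <= 4 -> NONE
v6: WRITE a=6  (a history now [(1, 5), (6, 6)])
v7: WRITE e=3  (e history now [(2, 0), (7, 3)])
Read results in order: ['NONE', 'NONE', '0', '0', 'NONE', 'NONE', '5', '6', 'NONE']
NONE count = 5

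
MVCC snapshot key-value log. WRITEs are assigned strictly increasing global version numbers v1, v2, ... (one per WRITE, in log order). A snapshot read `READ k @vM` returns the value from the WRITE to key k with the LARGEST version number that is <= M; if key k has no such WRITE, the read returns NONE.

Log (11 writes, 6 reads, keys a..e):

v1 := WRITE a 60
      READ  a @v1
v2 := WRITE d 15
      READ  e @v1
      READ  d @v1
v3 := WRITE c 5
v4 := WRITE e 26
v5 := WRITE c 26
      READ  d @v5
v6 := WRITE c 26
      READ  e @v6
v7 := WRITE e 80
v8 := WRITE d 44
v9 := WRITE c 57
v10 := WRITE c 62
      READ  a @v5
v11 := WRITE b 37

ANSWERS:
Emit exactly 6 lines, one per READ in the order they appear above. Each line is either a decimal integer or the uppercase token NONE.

v1: WRITE a=60  (a history now [(1, 60)])
READ a @v1: history=[(1, 60)] -> pick v1 -> 60
v2: WRITE d=15  (d history now [(2, 15)])
READ e @v1: history=[] -> no version <= 1 -> NONE
READ d @v1: history=[(2, 15)] -> no version <= 1 -> NONE
v3: WRITE c=5  (c history now [(3, 5)])
v4: WRITE e=26  (e history now [(4, 26)])
v5: WRITE c=26  (c history now [(3, 5), (5, 26)])
READ d @v5: history=[(2, 15)] -> pick v2 -> 15
v6: WRITE c=26  (c history now [(3, 5), (5, 26), (6, 26)])
READ e @v6: history=[(4, 26)] -> pick v4 -> 26
v7: WRITE e=80  (e history now [(4, 26), (7, 80)])
v8: WRITE d=44  (d history now [(2, 15), (8, 44)])
v9: WRITE c=57  (c history now [(3, 5), (5, 26), (6, 26), (9, 57)])
v10: WRITE c=62  (c history now [(3, 5), (5, 26), (6, 26), (9, 57), (10, 62)])
READ a @v5: history=[(1, 60)] -> pick v1 -> 60
v11: WRITE b=37  (b history now [(11, 37)])

Answer: 60
NONE
NONE
15
26
60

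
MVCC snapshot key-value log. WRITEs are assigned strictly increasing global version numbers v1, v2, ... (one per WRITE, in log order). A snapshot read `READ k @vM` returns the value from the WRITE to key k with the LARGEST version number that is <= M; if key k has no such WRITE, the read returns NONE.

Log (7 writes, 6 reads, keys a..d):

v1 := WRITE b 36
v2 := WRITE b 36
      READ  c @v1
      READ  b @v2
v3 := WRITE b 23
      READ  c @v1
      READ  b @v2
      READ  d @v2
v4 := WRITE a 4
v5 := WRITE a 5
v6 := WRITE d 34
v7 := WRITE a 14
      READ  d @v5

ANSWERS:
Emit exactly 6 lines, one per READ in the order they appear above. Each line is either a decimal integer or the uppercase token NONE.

v1: WRITE b=36  (b history now [(1, 36)])
v2: WRITE b=36  (b history now [(1, 36), (2, 36)])
READ c @v1: history=[] -> no version <= 1 -> NONE
READ b @v2: history=[(1, 36), (2, 36)] -> pick v2 -> 36
v3: WRITE b=23  (b history now [(1, 36), (2, 36), (3, 23)])
READ c @v1: history=[] -> no version <= 1 -> NONE
READ b @v2: history=[(1, 36), (2, 36), (3, 23)] -> pick v2 -> 36
READ d @v2: history=[] -> no version <= 2 -> NONE
v4: WRITE a=4  (a history now [(4, 4)])
v5: WRITE a=5  (a history now [(4, 4), (5, 5)])
v6: WRITE d=34  (d history now [(6, 34)])
v7: WRITE a=14  (a history now [(4, 4), (5, 5), (7, 14)])
READ d @v5: history=[(6, 34)] -> no version <= 5 -> NONE

Answer: NONE
36
NONE
36
NONE
NONE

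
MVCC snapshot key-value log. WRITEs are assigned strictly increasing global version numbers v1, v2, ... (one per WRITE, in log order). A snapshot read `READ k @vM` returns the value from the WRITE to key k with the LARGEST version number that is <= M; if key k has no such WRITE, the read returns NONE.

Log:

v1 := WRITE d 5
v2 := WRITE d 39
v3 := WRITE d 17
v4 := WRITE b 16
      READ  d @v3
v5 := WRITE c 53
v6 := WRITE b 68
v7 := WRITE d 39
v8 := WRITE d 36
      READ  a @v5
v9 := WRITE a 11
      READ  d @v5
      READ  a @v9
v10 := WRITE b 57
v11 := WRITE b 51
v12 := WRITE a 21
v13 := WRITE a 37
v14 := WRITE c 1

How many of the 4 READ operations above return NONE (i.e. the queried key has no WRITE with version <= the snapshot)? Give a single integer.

Answer: 1

Derivation:
v1: WRITE d=5  (d history now [(1, 5)])
v2: WRITE d=39  (d history now [(1, 5), (2, 39)])
v3: WRITE d=17  (d history now [(1, 5), (2, 39), (3, 17)])
v4: WRITE b=16  (b history now [(4, 16)])
READ d @v3: history=[(1, 5), (2, 39), (3, 17)] -> pick v3 -> 17
v5: WRITE c=53  (c history now [(5, 53)])
v6: WRITE b=68  (b history now [(4, 16), (6, 68)])
v7: WRITE d=39  (d history now [(1, 5), (2, 39), (3, 17), (7, 39)])
v8: WRITE d=36  (d history now [(1, 5), (2, 39), (3, 17), (7, 39), (8, 36)])
READ a @v5: history=[] -> no version <= 5 -> NONE
v9: WRITE a=11  (a history now [(9, 11)])
READ d @v5: history=[(1, 5), (2, 39), (3, 17), (7, 39), (8, 36)] -> pick v3 -> 17
READ a @v9: history=[(9, 11)] -> pick v9 -> 11
v10: WRITE b=57  (b history now [(4, 16), (6, 68), (10, 57)])
v11: WRITE b=51  (b history now [(4, 16), (6, 68), (10, 57), (11, 51)])
v12: WRITE a=21  (a history now [(9, 11), (12, 21)])
v13: WRITE a=37  (a history now [(9, 11), (12, 21), (13, 37)])
v14: WRITE c=1  (c history now [(5, 53), (14, 1)])
Read results in order: ['17', 'NONE', '17', '11']
NONE count = 1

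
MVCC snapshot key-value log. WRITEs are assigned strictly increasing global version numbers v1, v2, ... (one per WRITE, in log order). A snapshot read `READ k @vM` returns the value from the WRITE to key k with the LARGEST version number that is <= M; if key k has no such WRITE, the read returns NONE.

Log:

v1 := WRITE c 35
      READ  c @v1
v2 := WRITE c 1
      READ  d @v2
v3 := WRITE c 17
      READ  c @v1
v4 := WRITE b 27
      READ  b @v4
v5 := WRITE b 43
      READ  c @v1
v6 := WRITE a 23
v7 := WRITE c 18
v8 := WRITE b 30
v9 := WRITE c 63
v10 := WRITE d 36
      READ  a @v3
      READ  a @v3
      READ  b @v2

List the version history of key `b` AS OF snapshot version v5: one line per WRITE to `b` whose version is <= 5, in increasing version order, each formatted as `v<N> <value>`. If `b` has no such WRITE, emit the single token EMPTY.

Scan writes for key=b with version <= 5:
  v1 WRITE c 35 -> skip
  v2 WRITE c 1 -> skip
  v3 WRITE c 17 -> skip
  v4 WRITE b 27 -> keep
  v5 WRITE b 43 -> keep
  v6 WRITE a 23 -> skip
  v7 WRITE c 18 -> skip
  v8 WRITE b 30 -> drop (> snap)
  v9 WRITE c 63 -> skip
  v10 WRITE d 36 -> skip
Collected: [(4, 27), (5, 43)]

Answer: v4 27
v5 43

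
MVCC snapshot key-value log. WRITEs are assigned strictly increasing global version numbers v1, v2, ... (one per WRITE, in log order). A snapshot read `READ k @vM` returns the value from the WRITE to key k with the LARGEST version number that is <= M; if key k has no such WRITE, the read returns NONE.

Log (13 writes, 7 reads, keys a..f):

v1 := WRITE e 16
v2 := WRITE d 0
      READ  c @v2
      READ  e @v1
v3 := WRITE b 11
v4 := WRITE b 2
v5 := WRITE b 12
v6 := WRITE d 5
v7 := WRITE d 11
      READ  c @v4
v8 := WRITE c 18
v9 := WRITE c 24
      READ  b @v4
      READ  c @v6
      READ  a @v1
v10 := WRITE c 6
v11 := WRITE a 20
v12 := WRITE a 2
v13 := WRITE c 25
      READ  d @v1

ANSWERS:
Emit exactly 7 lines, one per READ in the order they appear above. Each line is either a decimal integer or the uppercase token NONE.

Answer: NONE
16
NONE
2
NONE
NONE
NONE

Derivation:
v1: WRITE e=16  (e history now [(1, 16)])
v2: WRITE d=0  (d history now [(2, 0)])
READ c @v2: history=[] -> no version <= 2 -> NONE
READ e @v1: history=[(1, 16)] -> pick v1 -> 16
v3: WRITE b=11  (b history now [(3, 11)])
v4: WRITE b=2  (b history now [(3, 11), (4, 2)])
v5: WRITE b=12  (b history now [(3, 11), (4, 2), (5, 12)])
v6: WRITE d=5  (d history now [(2, 0), (6, 5)])
v7: WRITE d=11  (d history now [(2, 0), (6, 5), (7, 11)])
READ c @v4: history=[] -> no version <= 4 -> NONE
v8: WRITE c=18  (c history now [(8, 18)])
v9: WRITE c=24  (c history now [(8, 18), (9, 24)])
READ b @v4: history=[(3, 11), (4, 2), (5, 12)] -> pick v4 -> 2
READ c @v6: history=[(8, 18), (9, 24)] -> no version <= 6 -> NONE
READ a @v1: history=[] -> no version <= 1 -> NONE
v10: WRITE c=6  (c history now [(8, 18), (9, 24), (10, 6)])
v11: WRITE a=20  (a history now [(11, 20)])
v12: WRITE a=2  (a history now [(11, 20), (12, 2)])
v13: WRITE c=25  (c history now [(8, 18), (9, 24), (10, 6), (13, 25)])
READ d @v1: history=[(2, 0), (6, 5), (7, 11)] -> no version <= 1 -> NONE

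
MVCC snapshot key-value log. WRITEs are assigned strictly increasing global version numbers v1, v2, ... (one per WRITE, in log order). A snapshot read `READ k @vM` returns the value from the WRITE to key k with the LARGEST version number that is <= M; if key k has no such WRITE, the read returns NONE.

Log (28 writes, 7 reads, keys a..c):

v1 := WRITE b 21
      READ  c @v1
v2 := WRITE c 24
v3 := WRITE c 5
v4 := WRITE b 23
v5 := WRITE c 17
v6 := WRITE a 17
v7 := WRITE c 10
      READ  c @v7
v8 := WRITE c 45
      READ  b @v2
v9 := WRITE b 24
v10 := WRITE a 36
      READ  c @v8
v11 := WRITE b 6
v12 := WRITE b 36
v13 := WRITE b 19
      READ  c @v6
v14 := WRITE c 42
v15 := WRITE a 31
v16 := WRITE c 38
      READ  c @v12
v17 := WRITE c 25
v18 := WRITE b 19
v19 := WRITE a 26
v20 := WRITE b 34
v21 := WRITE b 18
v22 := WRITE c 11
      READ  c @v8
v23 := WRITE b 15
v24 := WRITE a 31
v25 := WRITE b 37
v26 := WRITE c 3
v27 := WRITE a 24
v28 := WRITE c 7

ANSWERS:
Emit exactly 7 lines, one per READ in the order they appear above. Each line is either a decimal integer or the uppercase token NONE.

Answer: NONE
10
21
45
17
45
45

Derivation:
v1: WRITE b=21  (b history now [(1, 21)])
READ c @v1: history=[] -> no version <= 1 -> NONE
v2: WRITE c=24  (c history now [(2, 24)])
v3: WRITE c=5  (c history now [(2, 24), (3, 5)])
v4: WRITE b=23  (b history now [(1, 21), (4, 23)])
v5: WRITE c=17  (c history now [(2, 24), (3, 5), (5, 17)])
v6: WRITE a=17  (a history now [(6, 17)])
v7: WRITE c=10  (c history now [(2, 24), (3, 5), (5, 17), (7, 10)])
READ c @v7: history=[(2, 24), (3, 5), (5, 17), (7, 10)] -> pick v7 -> 10
v8: WRITE c=45  (c history now [(2, 24), (3, 5), (5, 17), (7, 10), (8, 45)])
READ b @v2: history=[(1, 21), (4, 23)] -> pick v1 -> 21
v9: WRITE b=24  (b history now [(1, 21), (4, 23), (9, 24)])
v10: WRITE a=36  (a history now [(6, 17), (10, 36)])
READ c @v8: history=[(2, 24), (3, 5), (5, 17), (7, 10), (8, 45)] -> pick v8 -> 45
v11: WRITE b=6  (b history now [(1, 21), (4, 23), (9, 24), (11, 6)])
v12: WRITE b=36  (b history now [(1, 21), (4, 23), (9, 24), (11, 6), (12, 36)])
v13: WRITE b=19  (b history now [(1, 21), (4, 23), (9, 24), (11, 6), (12, 36), (13, 19)])
READ c @v6: history=[(2, 24), (3, 5), (5, 17), (7, 10), (8, 45)] -> pick v5 -> 17
v14: WRITE c=42  (c history now [(2, 24), (3, 5), (5, 17), (7, 10), (8, 45), (14, 42)])
v15: WRITE a=31  (a history now [(6, 17), (10, 36), (15, 31)])
v16: WRITE c=38  (c history now [(2, 24), (3, 5), (5, 17), (7, 10), (8, 45), (14, 42), (16, 38)])
READ c @v12: history=[(2, 24), (3, 5), (5, 17), (7, 10), (8, 45), (14, 42), (16, 38)] -> pick v8 -> 45
v17: WRITE c=25  (c history now [(2, 24), (3, 5), (5, 17), (7, 10), (8, 45), (14, 42), (16, 38), (17, 25)])
v18: WRITE b=19  (b history now [(1, 21), (4, 23), (9, 24), (11, 6), (12, 36), (13, 19), (18, 19)])
v19: WRITE a=26  (a history now [(6, 17), (10, 36), (15, 31), (19, 26)])
v20: WRITE b=34  (b history now [(1, 21), (4, 23), (9, 24), (11, 6), (12, 36), (13, 19), (18, 19), (20, 34)])
v21: WRITE b=18  (b history now [(1, 21), (4, 23), (9, 24), (11, 6), (12, 36), (13, 19), (18, 19), (20, 34), (21, 18)])
v22: WRITE c=11  (c history now [(2, 24), (3, 5), (5, 17), (7, 10), (8, 45), (14, 42), (16, 38), (17, 25), (22, 11)])
READ c @v8: history=[(2, 24), (3, 5), (5, 17), (7, 10), (8, 45), (14, 42), (16, 38), (17, 25), (22, 11)] -> pick v8 -> 45
v23: WRITE b=15  (b history now [(1, 21), (4, 23), (9, 24), (11, 6), (12, 36), (13, 19), (18, 19), (20, 34), (21, 18), (23, 15)])
v24: WRITE a=31  (a history now [(6, 17), (10, 36), (15, 31), (19, 26), (24, 31)])
v25: WRITE b=37  (b history now [(1, 21), (4, 23), (9, 24), (11, 6), (12, 36), (13, 19), (18, 19), (20, 34), (21, 18), (23, 15), (25, 37)])
v26: WRITE c=3  (c history now [(2, 24), (3, 5), (5, 17), (7, 10), (8, 45), (14, 42), (16, 38), (17, 25), (22, 11), (26, 3)])
v27: WRITE a=24  (a history now [(6, 17), (10, 36), (15, 31), (19, 26), (24, 31), (27, 24)])
v28: WRITE c=7  (c history now [(2, 24), (3, 5), (5, 17), (7, 10), (8, 45), (14, 42), (16, 38), (17, 25), (22, 11), (26, 3), (28, 7)])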